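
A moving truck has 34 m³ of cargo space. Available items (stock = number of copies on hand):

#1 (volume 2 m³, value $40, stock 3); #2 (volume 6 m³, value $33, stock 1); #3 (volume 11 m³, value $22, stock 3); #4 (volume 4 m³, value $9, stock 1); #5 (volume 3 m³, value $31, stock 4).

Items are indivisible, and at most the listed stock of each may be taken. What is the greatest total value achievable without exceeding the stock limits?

$286

Best selections within volume 34 and stock limits:
- 3×#1 + 1×#2 + 1×#4 + 4×#5: volume 28, value 286
- 3×#1 + 1×#2 + 4×#5: volume 24, value 277
- 3×#1 + 1×#3 + 1×#4 + 4×#5: volume 33, value 275
- 3×#1 + 1×#2 + 1×#3 + 3×#5: volume 32, value 268
Best: $286.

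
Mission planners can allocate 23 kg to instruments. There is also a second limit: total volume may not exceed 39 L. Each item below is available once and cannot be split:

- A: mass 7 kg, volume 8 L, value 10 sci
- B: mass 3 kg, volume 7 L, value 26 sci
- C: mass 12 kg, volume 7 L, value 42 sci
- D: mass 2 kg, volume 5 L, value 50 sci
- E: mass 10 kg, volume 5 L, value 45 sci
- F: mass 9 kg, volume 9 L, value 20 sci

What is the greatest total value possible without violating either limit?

131 sci

Feasible sets respecting both limits:
- A+B+D+E: mass 22, volume 25, value 131
- B+D+E: mass 15, volume 17, value 121
- B+C+D: mass 17, volume 19, value 118
Best: 131 sci.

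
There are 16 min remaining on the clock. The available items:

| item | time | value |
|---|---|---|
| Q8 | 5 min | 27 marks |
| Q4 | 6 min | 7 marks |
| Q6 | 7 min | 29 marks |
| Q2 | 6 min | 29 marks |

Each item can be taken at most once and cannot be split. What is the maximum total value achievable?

58 marks

Check high-value combinations within 16 min:
- Q6+Q2: time 7+6=13, value 29+29=58
- Q8+Q2: time 5+6=11, value 27+29=56
- Q8+Q6: time 5+7=12, value 27+29=56
Best: 58 marks.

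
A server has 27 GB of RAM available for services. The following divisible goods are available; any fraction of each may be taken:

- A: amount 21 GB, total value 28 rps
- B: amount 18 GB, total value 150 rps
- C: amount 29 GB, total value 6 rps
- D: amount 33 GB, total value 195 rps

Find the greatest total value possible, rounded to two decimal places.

Take in order of value per unit:
- B (150/18 per unit): all 18 → value 150, running total 150.00
- D (195/33 per unit): 9 of 33 → value 9×195/33 = 53.1818, running total 203.18
Total 203.18.

203.18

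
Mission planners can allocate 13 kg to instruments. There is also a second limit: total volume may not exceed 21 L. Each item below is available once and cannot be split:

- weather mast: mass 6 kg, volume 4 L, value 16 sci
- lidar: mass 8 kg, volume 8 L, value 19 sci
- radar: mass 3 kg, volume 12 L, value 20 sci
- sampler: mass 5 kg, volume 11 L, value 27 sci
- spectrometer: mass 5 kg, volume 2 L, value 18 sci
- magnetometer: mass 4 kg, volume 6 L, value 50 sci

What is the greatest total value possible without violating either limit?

88 sci

Feasible sets respecting both limits:
- radar+spectrometer+magnetometer: mass 12, volume 20, value 88
- sampler+magnetometer: mass 9, volume 17, value 77
- radar+magnetometer: mass 7, volume 18, value 70
- lidar+magnetometer: mass 12, volume 14, value 69
Best: 88 sci.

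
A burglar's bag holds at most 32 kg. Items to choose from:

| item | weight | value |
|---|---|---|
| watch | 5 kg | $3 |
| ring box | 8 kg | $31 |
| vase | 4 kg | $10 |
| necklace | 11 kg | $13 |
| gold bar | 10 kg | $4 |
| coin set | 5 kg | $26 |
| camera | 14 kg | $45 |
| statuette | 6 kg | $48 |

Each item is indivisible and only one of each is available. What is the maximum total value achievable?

$134

This is a 0/1 knapsack; check combinations near the capacity.
- ring box+vase+camera+statuette: weight 8+4+14+6=32, value 31+10+45+48=134
- vase+coin set+camera+statuette: weight 4+5+14+6=29, value 10+26+45+48=129
- ring box+camera+statuette: weight 8+14+6=28, value 31+45+48=124
Best: $134.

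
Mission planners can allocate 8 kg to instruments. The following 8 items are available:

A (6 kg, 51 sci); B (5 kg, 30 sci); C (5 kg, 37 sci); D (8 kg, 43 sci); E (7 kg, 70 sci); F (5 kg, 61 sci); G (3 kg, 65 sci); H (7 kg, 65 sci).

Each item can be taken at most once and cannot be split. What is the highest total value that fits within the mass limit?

This is a 0/1 knapsack; check combinations near the capacity.
- F+G: mass 5+3=8, value 61+65=126
- C+G: mass 5+3=8, value 37+65=102
- B+G: mass 5+3=8, value 30+65=95
- E: mass 7, value 70
Best: 126 sci.

126 sci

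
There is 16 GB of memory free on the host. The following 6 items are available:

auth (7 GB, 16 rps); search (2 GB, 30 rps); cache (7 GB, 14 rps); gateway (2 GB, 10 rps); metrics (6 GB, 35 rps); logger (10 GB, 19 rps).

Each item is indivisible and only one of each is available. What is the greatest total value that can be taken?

Check high-value combinations within 16 GB:
- auth+search+metrics: memory 7+2+6=15, value 16+30+35=81
- search+cache+metrics: memory 2+7+6=15, value 30+14+35=79
- search+gateway+metrics: memory 2+2+6=10, value 30+10+35=75
Best: 81 rps.

81 rps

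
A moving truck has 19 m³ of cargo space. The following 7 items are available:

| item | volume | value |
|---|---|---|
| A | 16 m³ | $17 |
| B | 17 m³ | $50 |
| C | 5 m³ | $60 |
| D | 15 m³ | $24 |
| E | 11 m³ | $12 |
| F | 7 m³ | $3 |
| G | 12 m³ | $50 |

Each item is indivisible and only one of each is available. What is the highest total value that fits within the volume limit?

$110

Check high-value combinations within 19 m³:
- C+G: volume 5+12=17, value 60+50=110
- C+E: volume 5+11=16, value 60+12=72
- C+F: volume 5+7=12, value 60+3=63
Best: $110.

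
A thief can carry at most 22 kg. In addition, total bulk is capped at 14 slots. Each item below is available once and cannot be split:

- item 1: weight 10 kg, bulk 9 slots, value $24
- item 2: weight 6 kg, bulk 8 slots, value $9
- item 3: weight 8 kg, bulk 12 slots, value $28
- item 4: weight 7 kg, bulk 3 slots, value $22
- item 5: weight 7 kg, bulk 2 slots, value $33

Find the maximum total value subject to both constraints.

$64

Feasible sets respecting both limits:
- item 2+item 4+item 5: weight 20, bulk 13, value 64
- item 3+item 5: weight 15, bulk 14, value 61
- item 1+item 5: weight 17, bulk 11, value 57
Best: $64.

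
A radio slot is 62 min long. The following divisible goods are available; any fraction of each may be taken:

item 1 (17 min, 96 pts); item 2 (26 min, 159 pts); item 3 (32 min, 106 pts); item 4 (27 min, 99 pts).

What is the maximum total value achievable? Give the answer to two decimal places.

Take in order of value per unit:
- item 2 (159/26 per unit): all 26 → value 159, running total 159.00
- item 1 (96/17 per unit): all 17 → value 96, running total 255.00
- item 4 (99/27 per unit): 19 of 27 → value 19×99/27 = 69.6667, running total 324.67
Total 324.67.

324.67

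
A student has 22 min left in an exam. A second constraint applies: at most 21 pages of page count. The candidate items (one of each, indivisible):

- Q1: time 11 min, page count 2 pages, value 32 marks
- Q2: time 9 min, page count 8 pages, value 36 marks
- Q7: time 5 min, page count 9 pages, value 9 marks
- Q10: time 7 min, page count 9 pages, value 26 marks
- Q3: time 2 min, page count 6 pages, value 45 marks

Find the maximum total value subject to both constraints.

113 marks

Feasible sets respecting both limits:
- Q1+Q2+Q3: time 22, page count 16, value 113
- Q1+Q10+Q3: time 20, page count 17, value 103
- Q1+Q7+Q3: time 18, page count 17, value 86
Best: 113 marks.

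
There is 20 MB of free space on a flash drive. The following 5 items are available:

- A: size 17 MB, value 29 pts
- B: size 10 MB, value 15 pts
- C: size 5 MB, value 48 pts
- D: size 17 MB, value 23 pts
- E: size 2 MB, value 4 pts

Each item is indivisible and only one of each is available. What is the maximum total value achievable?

Check high-value combinations within 20 MB:
- B+C+E: size 10+5+2=17, value 15+48+4=67
- B+C: size 10+5=15, value 15+48=63
- C+E: size 5+2=7, value 48+4=52
- C: size 5, value 48
Best: 67 pts.

67 pts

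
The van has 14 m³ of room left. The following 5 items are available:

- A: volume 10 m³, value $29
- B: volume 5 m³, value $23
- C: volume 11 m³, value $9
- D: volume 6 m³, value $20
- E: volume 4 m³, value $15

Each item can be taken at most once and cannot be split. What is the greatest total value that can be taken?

$44

This is a 0/1 knapsack; check combinations near the capacity.
- A+E: volume 10+4=14, value 29+15=44
- B+D: volume 5+6=11, value 23+20=43
- B+E: volume 5+4=9, value 23+15=38
- D+E: volume 6+4=10, value 20+15=35
Best: $44.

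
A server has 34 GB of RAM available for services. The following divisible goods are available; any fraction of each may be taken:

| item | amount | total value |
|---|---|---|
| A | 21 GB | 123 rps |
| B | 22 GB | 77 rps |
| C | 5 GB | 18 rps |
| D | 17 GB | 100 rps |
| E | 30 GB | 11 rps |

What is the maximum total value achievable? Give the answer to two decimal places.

199.57

Take in order of value per unit:
- D (100/17 per unit): all 17 → value 100, running total 100.00
- A (123/21 per unit): 17 of 21 → value 17×123/21 = 99.5714, running total 199.57
Total 199.57.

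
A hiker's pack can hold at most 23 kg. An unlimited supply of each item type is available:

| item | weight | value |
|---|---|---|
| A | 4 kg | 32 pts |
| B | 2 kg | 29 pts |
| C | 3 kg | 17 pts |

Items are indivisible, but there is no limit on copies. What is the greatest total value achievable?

Best value-per-unit is B at 29/2, and filling with it alone uses weight 11×2=22. No mix of the others beats 11×29 = 319.

319 pts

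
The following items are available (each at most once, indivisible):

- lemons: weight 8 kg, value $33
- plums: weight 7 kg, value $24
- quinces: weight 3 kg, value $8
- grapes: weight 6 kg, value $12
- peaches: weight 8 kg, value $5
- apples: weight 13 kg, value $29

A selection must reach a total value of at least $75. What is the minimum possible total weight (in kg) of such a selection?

24

Subsets with value ≥ 75, sorted by total weight:
- lemons+plums+quinces+grapes: weight 24, value 77
- lemons+plums+apples: weight 28, value 86
Minimum weight: 24 kg.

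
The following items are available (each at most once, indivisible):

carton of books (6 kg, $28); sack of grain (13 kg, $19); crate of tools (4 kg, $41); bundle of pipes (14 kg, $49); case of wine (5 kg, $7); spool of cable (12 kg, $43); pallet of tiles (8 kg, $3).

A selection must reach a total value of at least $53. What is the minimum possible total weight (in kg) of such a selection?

Subsets with value ≥ 53, sorted by total weight:
- carton of books+crate of tools: weight 10, value 69
- carton of books+crate of tools+case of wine: weight 15, value 76
Minimum weight: 10 kg.

10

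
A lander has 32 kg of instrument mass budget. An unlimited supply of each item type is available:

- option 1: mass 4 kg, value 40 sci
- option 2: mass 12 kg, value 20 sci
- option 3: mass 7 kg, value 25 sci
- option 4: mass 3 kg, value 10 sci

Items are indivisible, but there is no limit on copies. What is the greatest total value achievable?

320 sci

Best value-per-unit is option 1 at 40/4, and filling with it alone uses mass 8×4=32. No mix of the others beats 8×40 = 320.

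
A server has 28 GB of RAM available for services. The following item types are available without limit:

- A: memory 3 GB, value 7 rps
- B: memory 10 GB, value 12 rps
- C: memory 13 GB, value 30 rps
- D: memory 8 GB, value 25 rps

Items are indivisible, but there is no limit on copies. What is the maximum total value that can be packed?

Best value-per-unit is D at 25/8; filling with it alone gives 3×25 = 75.
Optimal mix: 1×A + 3×D → memory 27, value 82.

82 rps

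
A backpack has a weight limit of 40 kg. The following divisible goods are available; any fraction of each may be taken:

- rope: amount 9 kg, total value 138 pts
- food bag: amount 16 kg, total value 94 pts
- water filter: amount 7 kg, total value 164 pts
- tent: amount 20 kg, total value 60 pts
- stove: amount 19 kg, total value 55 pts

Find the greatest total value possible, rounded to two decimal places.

420.00

Take in order of value per unit:
- water filter (164/7 per unit): all 7 → value 164, running total 164.00
- rope (138/9 per unit): all 9 → value 138, running total 302.00
- food bag (94/16 per unit): all 16 → value 94, running total 396.00
- tent (60/20 per unit): 8 of 20 → value 8×60/20 = 24.0000, running total 420.00
Total 420.00.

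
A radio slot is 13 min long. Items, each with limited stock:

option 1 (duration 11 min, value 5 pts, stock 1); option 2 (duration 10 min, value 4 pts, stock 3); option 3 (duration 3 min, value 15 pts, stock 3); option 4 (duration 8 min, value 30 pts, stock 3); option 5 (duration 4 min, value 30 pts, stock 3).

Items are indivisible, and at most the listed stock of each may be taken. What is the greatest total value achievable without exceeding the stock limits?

90 pts

Best selections within duration 13 and stock limits:
- 3×option 5: duration 12, value 90
- 1×option 3 + 2×option 5: duration 11, value 75
- 3×option 3 + 1×option 5: duration 13, value 75
Best: 90 pts.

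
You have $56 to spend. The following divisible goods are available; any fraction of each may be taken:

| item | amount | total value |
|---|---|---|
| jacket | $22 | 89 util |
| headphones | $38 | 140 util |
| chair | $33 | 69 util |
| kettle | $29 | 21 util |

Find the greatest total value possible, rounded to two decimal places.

214.26

Take in order of value per unit:
- jacket (89/22 per unit): all 22 → value 89, running total 89.00
- headphones (140/38 per unit): 34 of 38 → value 34×140/38 = 125.2632, running total 214.26
Total 214.26.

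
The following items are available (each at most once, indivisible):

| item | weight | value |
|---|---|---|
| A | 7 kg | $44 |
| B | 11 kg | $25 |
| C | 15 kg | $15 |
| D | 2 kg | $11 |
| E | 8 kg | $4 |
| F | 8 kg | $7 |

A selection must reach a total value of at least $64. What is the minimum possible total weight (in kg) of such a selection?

18

Subsets with value ≥ 64, sorted by total weight:
- A+B: weight 18, value 69
- A+B+D: weight 20, value 80
- A+C+D: weight 24, value 70
- A+D+E+F: weight 25, value 66
Minimum weight: 18 kg.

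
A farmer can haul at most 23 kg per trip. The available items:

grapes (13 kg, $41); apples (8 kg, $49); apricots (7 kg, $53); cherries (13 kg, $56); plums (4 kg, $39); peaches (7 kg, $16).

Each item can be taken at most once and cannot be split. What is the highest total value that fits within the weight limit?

$141

Check high-value combinations within 23 kg:
- apples+apricots+plums: weight 8+7+4=19, value 49+53+39=141
- apples+apricots+peaches: weight 8+7+7=22, value 49+53+16=118
- apricots+cherries: weight 7+13=20, value 53+56=109
- apricots+plums+peaches: weight 7+4+7=18, value 53+39+16=108
- apples+cherries: weight 8+13=21, value 49+56=105
Best: $141.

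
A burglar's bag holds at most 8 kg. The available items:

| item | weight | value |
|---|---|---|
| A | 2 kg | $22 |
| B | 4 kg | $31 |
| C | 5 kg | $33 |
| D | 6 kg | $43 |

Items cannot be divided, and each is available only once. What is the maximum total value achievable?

Check high-value combinations within 8 kg:
- A+D: weight 2+6=8, value 22+43=65
- A+C: weight 2+5=7, value 22+33=55
- A+B: weight 2+4=6, value 22+31=53
Best: $65.

$65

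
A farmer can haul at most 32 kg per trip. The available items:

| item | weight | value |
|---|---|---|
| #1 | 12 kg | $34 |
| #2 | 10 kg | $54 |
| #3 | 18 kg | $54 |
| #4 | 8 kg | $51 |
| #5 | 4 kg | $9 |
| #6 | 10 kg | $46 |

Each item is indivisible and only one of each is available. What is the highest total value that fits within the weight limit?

Check high-value combinations within 32 kg:
- #2+#4+#5+#6: weight 10+8+4+10=32, value 54+51+9+46=160
- #2+#4+#6: weight 10+8+10=28, value 54+51+46=151
- #1+#2+#4: weight 12+10+8=30, value 34+54+51=139
- #1+#2+#6: weight 12+10+10=32, value 34+54+46=134
- #1+#4+#6: weight 12+8+10=30, value 34+51+46=131
Best: $160.

$160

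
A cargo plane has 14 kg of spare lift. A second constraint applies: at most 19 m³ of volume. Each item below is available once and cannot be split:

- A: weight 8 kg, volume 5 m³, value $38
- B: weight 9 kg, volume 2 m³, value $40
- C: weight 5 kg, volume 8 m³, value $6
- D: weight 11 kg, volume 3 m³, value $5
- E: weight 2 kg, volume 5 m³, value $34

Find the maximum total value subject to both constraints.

Feasible sets respecting both limits:
- B+E: weight 11, volume 7, value 74
- A+E: weight 10, volume 10, value 72
- B+C: weight 14, volume 10, value 46
Best: $74.

$74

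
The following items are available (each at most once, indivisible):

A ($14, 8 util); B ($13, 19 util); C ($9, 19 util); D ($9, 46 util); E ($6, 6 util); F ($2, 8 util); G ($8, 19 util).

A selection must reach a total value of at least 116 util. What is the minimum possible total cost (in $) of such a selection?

47

Subsets with value ≥ 116, sorted by total cost:
- B+C+D+E+F+G: cost 47, value 117
- A+B+C+D+F+G: cost 55, value 119
Minimum cost: 47 $.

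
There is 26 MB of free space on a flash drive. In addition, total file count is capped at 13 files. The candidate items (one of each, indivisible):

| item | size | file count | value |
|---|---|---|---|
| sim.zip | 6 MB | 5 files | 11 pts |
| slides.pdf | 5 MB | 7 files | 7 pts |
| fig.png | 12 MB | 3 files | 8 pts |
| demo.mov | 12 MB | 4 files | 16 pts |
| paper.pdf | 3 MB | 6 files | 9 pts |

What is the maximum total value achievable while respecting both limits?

27 pts

Feasible sets respecting both limits:
- sim.zip+demo.mov: size 18, file count 9, value 27
- demo.mov+paper.pdf: size 15, file count 10, value 25
- fig.png+demo.mov: size 24, file count 7, value 24
Best: 27 pts.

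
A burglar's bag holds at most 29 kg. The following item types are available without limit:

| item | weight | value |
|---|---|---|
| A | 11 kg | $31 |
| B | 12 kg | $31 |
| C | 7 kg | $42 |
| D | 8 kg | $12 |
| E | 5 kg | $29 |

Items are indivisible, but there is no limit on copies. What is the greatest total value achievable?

Best value-per-unit is C at 42/7; filling with it alone gives 4×42 = 168.
Optimal mix: 2×C + 3×E → weight 29, value 171.

$171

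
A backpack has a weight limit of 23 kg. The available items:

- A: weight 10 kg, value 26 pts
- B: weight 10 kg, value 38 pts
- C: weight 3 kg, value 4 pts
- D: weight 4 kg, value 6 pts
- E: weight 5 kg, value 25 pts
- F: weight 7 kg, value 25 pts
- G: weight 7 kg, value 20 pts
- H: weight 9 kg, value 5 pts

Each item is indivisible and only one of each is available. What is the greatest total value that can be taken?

88 pts

This is a 0/1 knapsack; check combinations near the capacity.
- B+E+F: weight 10+5+7=22, value 38+25+25=88
- B+E+G: weight 10+5+7=22, value 38+25+20=83
- A+E+F: weight 10+5+7=22, value 26+25+25=76
- D+E+F+G: weight 4+5+7+7=23, value 6+25+25+20=76
- C+E+F+G: weight 3+5+7+7=22, value 4+25+25+20=74
Best: 88 pts.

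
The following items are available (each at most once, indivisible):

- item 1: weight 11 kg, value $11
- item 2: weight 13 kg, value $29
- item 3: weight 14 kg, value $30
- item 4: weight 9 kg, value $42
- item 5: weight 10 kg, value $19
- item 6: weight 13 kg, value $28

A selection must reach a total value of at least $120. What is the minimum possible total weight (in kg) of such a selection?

46

Subsets with value ≥ 120, sorted by total weight:
- item 2+item 3+item 4+item 5: weight 46, value 120
- item 2+item 3+item 4+item 6: weight 49, value 129
- item 1+item 2+item 4+item 5+item 6: weight 56, value 129
- item 1+item 2+item 3+item 4+item 5: weight 57, value 131
Minimum weight: 46 kg.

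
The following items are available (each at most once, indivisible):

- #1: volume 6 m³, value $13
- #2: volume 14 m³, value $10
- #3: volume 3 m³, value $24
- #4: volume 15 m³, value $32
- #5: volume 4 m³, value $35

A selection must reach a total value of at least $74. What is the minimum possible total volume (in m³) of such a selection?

Subsets with value ≥ 74, sorted by total volume:
- #3+#4+#5: volume 22, value 91
- #1+#4+#5: volume 25, value 80
- #1+#2+#3+#5: volume 27, value 82
Minimum volume: 22 m³.

22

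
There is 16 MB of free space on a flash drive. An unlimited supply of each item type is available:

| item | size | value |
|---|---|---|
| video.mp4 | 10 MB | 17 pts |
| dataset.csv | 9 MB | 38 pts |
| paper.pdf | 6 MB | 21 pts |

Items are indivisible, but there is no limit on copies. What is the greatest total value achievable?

59 pts

Best value-per-unit is dataset.csv at 38/9; filling with it alone gives 1×38 = 38.
Optimal mix: 1×dataset.csv + 1×paper.pdf → size 15, value 59.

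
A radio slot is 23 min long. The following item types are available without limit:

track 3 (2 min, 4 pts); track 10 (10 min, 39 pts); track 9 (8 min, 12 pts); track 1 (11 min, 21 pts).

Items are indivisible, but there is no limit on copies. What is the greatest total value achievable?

Best value-per-unit is track 10 at 39/10; filling with it alone gives 2×39 = 78.
Optimal mix: 1×track 3 + 2×track 10 → duration 22, value 82.

82 pts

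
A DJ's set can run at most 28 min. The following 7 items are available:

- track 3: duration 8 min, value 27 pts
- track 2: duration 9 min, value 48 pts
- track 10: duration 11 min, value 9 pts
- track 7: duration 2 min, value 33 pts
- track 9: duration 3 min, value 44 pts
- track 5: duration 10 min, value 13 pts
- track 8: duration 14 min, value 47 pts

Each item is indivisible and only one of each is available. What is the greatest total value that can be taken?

172 pts

Check high-value combinations within 28 min:
- track 2+track 7+track 9+track 8: duration 9+2+3+14=28, value 48+33+44+47=172
- track 3+track 2+track 7+track 9: duration 8+9+2+3=22, value 27+48+33+44=152
- track 3+track 7+track 9+track 8: duration 8+2+3+14=27, value 27+33+44+47=151
- track 2+track 9+track 8: duration 9+3+14=26, value 48+44+47=139
Best: 172 pts.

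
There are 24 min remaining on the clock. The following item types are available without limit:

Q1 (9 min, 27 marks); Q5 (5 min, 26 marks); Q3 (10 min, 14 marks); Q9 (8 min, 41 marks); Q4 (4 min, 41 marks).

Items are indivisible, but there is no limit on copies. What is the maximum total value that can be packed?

246 marks

Best value-per-unit is Q4 at 41/4, and filling with it alone uses time 6×4=24. No mix of the others beats 6×41 = 246.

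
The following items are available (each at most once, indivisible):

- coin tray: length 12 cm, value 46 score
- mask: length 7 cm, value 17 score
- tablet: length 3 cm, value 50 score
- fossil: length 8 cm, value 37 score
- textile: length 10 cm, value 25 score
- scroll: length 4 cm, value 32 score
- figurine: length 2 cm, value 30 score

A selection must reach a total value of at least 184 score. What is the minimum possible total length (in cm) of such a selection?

29

Subsets with value ≥ 184, sorted by total length:
- coin tray+tablet+fossil+scroll+figurine: length 29, value 195
- mask+tablet+fossil+textile+scroll+figurine: length 34, value 191
- coin tray+tablet+fossil+textile+figurine: length 35, value 188
Minimum length: 29 cm.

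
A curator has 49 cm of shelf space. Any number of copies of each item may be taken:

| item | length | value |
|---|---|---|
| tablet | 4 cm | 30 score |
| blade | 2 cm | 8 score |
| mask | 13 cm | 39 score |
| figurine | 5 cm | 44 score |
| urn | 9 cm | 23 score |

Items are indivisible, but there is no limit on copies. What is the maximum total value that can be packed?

426 score

Best value-per-unit is figurine at 44/5; filling with it alone gives 9×44 = 396.
Optimal mix: 1×tablet + 9×figurine → length 49, value 426.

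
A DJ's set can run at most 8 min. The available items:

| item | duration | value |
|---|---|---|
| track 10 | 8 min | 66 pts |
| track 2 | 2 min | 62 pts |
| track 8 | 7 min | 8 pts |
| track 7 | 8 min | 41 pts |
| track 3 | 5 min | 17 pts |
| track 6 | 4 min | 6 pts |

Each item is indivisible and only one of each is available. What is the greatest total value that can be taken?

Check high-value combinations within 8 min:
- track 2+track 3: duration 2+5=7, value 62+17=79
- track 2+track 6: duration 2+4=6, value 62+6=68
- track 10: duration 8, value 66
- track 2: duration 2, value 62
- track 7: duration 8, value 41
Best: 79 pts.

79 pts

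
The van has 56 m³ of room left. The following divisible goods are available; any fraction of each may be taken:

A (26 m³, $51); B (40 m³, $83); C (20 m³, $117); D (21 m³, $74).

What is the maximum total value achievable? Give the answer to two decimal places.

Take in order of value per unit:
- C (117/20 per unit): all 20 → value 117, running total 117.00
- D (74/21 per unit): all 21 → value 74, running total 191.00
- B (83/40 per unit): 15 of 40 → value 15×83/40 = 31.1250, running total 222.13
Total 222.13.

222.13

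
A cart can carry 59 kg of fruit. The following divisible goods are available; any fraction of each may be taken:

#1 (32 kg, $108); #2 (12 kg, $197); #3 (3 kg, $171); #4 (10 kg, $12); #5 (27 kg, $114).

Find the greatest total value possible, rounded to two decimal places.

Take in order of value per unit:
- #3 (171/3 per unit): all 3 → value 171, running total 171.00
- #2 (197/12 per unit): all 12 → value 197, running total 368.00
- #5 (114/27 per unit): all 27 → value 114, running total 482.00
- #1 (108/32 per unit): 17 of 32 → value 17×108/32 = 57.3750, running total 539.38
Total 539.38.

539.38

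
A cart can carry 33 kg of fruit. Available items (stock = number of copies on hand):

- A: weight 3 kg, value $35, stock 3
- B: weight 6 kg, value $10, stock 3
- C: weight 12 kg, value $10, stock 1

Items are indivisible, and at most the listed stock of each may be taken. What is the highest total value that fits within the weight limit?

Best selections within weight 33 and stock limits:
- 3×A + 3×B: weight 27, value 135
- 3×A + 2×B + 1×C: weight 33, value 135
Best: $135.

$135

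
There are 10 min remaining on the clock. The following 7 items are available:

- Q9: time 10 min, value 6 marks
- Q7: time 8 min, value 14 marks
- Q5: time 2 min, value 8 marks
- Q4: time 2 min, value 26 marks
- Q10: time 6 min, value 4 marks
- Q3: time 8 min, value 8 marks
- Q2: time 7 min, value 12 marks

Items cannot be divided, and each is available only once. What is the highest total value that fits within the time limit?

40 marks

Check high-value combinations within 10 min:
- Q7+Q4: time 8+2=10, value 14+26=40
- Q4+Q2: time 2+7=9, value 26+12=38
- Q5+Q4+Q10: time 2+2+6=10, value 8+26+4=38
Best: 40 marks.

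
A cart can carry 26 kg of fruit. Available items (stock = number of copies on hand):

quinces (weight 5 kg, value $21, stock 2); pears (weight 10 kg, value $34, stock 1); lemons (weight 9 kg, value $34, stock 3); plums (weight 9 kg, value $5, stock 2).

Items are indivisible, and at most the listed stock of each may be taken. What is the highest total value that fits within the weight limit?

Top feasible selections:
- 1×quinces + 2×lemons: weight 23, value 89
- 1×quinces + 1×pears + 1×lemons: weight 24, value 89
Best: $89.

$89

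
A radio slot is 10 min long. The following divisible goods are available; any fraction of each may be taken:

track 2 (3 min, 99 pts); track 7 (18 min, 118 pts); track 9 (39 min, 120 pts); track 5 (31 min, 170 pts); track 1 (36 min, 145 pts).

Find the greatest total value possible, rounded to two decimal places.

144.89

Take in order of value per unit:
- track 2 (99/3 per unit): all 3 → value 99, running total 99.00
- track 7 (118/18 per unit): 7 of 18 → value 7×118/18 = 45.8889, running total 144.89
Total 144.89.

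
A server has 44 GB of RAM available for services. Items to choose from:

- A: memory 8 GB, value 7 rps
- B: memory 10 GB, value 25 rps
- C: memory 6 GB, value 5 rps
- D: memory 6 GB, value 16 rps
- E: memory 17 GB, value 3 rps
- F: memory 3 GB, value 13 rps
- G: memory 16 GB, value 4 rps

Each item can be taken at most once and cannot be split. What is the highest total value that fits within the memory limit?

66 rps

Check high-value combinations within 44 GB:
- A+B+C+D+F: memory 8+10+6+6+3=33, value 7+25+5+16+13=66
- A+B+D+F+G: memory 8+10+6+3+16=43, value 7+25+16+13+4=65
- A+B+D+E+F: memory 8+10+6+17+3=44, value 7+25+16+3+13=64
- B+C+D+F+G: memory 10+6+6+3+16=41, value 25+5+16+13+4=63
- B+C+D+E+F: memory 10+6+6+17+3=42, value 25+5+16+3+13=62
Best: 66 rps.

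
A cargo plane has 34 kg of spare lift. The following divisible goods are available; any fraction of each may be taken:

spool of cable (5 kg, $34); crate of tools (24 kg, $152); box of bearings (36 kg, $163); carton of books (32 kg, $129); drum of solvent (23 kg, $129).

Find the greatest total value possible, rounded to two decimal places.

214.04

Take in order of value per unit:
- spool of cable (34/5 per unit): all 5 → value 34, running total 34.00
- crate of tools (152/24 per unit): all 24 → value 152, running total 186.00
- drum of solvent (129/23 per unit): 5 of 23 → value 5×129/23 = 28.0435, running total 214.04
Total 214.04.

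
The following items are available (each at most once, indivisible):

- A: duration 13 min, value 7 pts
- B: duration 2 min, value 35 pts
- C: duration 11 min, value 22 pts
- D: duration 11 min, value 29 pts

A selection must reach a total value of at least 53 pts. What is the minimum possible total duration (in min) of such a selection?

Subsets with value ≥ 53, sorted by total duration:
- B+D: duration 13, value 64
- B+C: duration 13, value 57
- B+C+D: duration 24, value 86
Minimum duration: 13 min.

13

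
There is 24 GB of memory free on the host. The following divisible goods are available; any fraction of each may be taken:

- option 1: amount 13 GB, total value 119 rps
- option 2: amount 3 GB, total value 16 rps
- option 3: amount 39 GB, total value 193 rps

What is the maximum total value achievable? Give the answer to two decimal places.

174.59

Take in order of value per unit:
- option 1 (119/13 per unit): all 13 → value 119, running total 119.00
- option 2 (16/3 per unit): all 3 → value 16, running total 135.00
- option 3 (193/39 per unit): 8 of 39 → value 8×193/39 = 39.5897, running total 174.59
Total 174.59.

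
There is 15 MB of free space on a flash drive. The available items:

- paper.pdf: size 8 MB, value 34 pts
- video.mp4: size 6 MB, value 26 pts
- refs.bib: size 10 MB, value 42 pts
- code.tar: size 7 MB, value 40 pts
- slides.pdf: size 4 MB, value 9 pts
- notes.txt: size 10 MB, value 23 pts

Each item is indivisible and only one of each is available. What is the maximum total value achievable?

This is a 0/1 knapsack; check combinations near the capacity.
- paper.pdf+code.tar: size 8+7=15, value 34+40=74
- video.mp4+code.tar: size 6+7=13, value 26+40=66
- paper.pdf+video.mp4: size 8+6=14, value 34+26=60
Best: 74 pts.

74 pts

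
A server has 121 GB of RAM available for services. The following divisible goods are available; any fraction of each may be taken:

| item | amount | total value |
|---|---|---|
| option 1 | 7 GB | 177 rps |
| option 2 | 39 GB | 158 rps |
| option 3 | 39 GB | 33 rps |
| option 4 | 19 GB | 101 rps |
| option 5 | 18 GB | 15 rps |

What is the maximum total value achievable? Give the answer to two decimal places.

Take in order of value per unit:
- option 1 (177/7 per unit): all 7 → value 177, running total 177.00
- option 4 (101/19 per unit): all 19 → value 101, running total 278.00
- option 2 (158/39 per unit): all 39 → value 158, running total 436.00
- option 3 (33/39 per unit): all 39 → value 33, running total 469.00
- option 5 (15/18 per unit): 17 of 18 → value 17×15/18 = 14.1667, running total 483.17
Total 483.17.

483.17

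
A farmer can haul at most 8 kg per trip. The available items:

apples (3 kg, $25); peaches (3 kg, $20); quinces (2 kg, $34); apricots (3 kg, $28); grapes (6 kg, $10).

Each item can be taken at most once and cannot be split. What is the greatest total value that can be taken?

$87

Check high-value combinations within 8 kg:
- apples+quinces+apricots: weight 3+2+3=8, value 25+34+28=87
- peaches+quinces+apricots: weight 3+2+3=8, value 20+34+28=82
- apples+peaches+quinces: weight 3+3+2=8, value 25+20+34=79
- quinces+apricots: weight 2+3=5, value 34+28=62
- apples+quinces: weight 3+2=5, value 25+34=59
Best: $87.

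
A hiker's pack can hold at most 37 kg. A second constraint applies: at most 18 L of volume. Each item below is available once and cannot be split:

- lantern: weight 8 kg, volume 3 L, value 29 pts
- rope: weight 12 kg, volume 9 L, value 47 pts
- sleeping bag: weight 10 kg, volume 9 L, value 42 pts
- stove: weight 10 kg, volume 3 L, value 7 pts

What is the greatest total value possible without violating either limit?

89 pts

Feasible sets respecting both limits:
- rope+sleeping bag: weight 22, volume 18, value 89
- lantern+rope+stove: weight 30, volume 15, value 83
- lantern+sleeping bag+stove: weight 28, volume 15, value 78
- lantern+rope: weight 20, volume 12, value 76
Best: 89 pts.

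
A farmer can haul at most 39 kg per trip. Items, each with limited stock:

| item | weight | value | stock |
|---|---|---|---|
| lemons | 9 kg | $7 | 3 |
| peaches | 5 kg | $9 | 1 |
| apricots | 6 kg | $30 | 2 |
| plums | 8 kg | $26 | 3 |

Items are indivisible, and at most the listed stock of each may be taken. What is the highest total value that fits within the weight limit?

Top feasible selections:
- 2×apricots + 3×plums: weight 36, value 138
- 1×peaches + 2×apricots + 2×plums: weight 33, value 121
- 1×lemons + 2×apricots + 2×plums: weight 37, value 119
- 1×peaches + 1×apricots + 3×plums: weight 35, value 117
Best: $138.

$138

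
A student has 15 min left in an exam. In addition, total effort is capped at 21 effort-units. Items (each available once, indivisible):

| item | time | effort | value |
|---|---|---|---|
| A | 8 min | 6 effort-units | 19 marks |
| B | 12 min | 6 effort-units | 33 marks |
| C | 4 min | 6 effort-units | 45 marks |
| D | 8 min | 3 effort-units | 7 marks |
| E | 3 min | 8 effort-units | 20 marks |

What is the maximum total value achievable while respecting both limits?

Feasible sets respecting both limits:
- A+C+E: time 15, effort 20, value 84
- C+D+E: time 15, effort 17, value 72
- C+E: time 7, effort 14, value 65
Best: 84 marks.

84 marks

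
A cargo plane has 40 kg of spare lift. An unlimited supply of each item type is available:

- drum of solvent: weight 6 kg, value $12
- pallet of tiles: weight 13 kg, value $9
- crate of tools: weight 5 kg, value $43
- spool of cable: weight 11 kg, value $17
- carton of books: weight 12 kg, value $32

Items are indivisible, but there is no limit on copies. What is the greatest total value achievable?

$344

Best value-per-unit is crate of tools at 43/5, and filling with it alone uses weight 8×5=40. No mix of the others beats 8×43 = 344.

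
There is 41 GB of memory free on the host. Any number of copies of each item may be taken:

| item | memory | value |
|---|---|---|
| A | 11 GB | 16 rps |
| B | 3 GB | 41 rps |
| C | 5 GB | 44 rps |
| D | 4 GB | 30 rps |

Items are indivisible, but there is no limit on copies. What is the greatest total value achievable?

536 rps

Best value-per-unit is B at 41/3; filling with it alone gives 13×41 = 533.
Optimal mix: 12×B + 1×C → memory 41, value 536.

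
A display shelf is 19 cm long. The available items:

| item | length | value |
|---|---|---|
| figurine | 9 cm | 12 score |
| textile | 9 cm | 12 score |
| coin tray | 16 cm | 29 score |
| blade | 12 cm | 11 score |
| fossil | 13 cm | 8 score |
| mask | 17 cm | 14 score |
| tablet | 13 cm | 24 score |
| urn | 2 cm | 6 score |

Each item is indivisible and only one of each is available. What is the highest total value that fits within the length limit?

35 score

Check high-value combinations within 19 cm:
- coin tray+urn: length 16+2=18, value 29+6=35
- tablet+urn: length 13+2=15, value 24+6=30
- coin tray: length 16, value 29
- tablet: length 13, value 24
Best: 35 score.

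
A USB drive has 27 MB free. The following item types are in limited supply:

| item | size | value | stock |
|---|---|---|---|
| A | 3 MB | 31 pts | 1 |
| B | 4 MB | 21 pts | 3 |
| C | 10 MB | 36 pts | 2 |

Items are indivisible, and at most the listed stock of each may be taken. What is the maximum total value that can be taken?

Best selections within size 27 and stock limits:
- 1×A + 3×B + 1×C: size 25, value 130
- 1×A + 1×B + 2×C: size 27, value 124
- 1×A + 2×B + 1×C: size 21, value 109
- 1×A + 2×C: size 23, value 103
Best: 130 pts.

130 pts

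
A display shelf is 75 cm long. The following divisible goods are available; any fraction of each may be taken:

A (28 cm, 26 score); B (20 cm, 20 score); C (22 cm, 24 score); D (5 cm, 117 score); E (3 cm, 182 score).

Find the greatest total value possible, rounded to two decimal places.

Take in order of value per unit:
- E (182/3 per unit): all 3 → value 182, running total 182.00
- D (117/5 per unit): all 5 → value 117, running total 299.00
- C (24/22 per unit): all 22 → value 24, running total 323.00
- B (20/20 per unit): all 20 → value 20, running total 343.00
- A (26/28 per unit): 25 of 28 → value 25×26/28 = 23.2143, running total 366.21
Total 366.21.

366.21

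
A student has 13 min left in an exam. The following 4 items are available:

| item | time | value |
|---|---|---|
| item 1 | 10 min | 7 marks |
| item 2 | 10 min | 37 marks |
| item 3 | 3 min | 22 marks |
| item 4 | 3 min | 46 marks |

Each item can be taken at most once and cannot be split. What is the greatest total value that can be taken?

Check high-value combinations within 13 min:
- item 2+item 4: time 10+3=13, value 37+46=83
- item 3+item 4: time 3+3=6, value 22+46=68
- item 2+item 3: time 10+3=13, value 37+22=59
- item 1+item 4: time 10+3=13, value 7+46=53
Best: 83 marks.

83 marks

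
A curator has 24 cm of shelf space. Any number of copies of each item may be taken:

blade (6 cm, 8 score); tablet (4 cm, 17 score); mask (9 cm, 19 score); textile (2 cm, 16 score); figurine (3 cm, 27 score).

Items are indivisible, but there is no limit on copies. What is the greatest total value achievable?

216 score

Best value-per-unit is figurine at 27/3, and filling with it alone uses length 8×3=24. No mix of the others beats 8×27 = 216.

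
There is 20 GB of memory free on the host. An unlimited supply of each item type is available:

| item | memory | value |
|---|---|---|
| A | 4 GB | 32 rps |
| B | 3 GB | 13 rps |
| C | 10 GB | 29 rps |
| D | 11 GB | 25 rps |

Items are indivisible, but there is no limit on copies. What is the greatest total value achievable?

Best value-per-unit is A at 32/4, and filling with it alone uses memory 5×4=20. No mix of the others beats 5×32 = 160.

160 rps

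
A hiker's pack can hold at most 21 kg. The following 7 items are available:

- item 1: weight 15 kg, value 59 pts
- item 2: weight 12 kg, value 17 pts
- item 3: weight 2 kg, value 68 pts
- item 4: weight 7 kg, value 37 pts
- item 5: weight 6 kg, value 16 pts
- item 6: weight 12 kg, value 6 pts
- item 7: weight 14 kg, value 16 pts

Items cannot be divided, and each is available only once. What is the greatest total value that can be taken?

127 pts

Check high-value combinations within 21 kg:
- item 1+item 3: weight 15+2=17, value 59+68=127
- item 2+item 3+item 4: weight 12+2+7=21, value 17+68+37=122
- item 3+item 4+item 5: weight 2+7+6=15, value 68+37+16=121
- item 3+item 4+item 6: weight 2+7+12=21, value 68+37+6=111
Best: 127 pts.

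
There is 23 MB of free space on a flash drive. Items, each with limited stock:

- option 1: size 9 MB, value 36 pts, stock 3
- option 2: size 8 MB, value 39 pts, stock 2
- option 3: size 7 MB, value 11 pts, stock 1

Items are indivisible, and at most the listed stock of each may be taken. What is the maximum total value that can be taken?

Best selections within size 23 and stock limits:
- 2×option 2 + 1×option 3: size 23, value 89
- 2×option 2: size 16, value 78
Best: 89 pts.

89 pts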